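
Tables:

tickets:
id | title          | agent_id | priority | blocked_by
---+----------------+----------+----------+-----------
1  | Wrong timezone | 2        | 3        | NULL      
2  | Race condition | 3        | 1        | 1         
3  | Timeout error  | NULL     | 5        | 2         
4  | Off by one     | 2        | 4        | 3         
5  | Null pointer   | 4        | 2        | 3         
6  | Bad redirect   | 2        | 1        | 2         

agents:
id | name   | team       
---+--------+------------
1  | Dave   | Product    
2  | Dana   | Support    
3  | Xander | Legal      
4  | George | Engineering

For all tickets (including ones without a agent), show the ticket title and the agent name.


LEFT JOIN keeps every row from tickets (the left table); where agent_id has no match in agents, the agent columns become NULL. Walk through each ticket:
  - ticket 1 (Wrong timezone): agent_id=2 -> matches Dana
  - ticket 2 (Race condition): agent_id=3 -> matches Xander
  - ticket 3 (Timeout error): agent_id=NULL, no match -> kept with NULL
  - ticket 4 (Off by one): agent_id=2 -> matches Dana
  - ticket 5 (Null pointer): agent_id=4 -> matches George
  - ticket 6 (Bad redirect): agent_id=2 -> matches Dana
All 6 rows appear; 1 has NULL agent.

SQL:
SELECT a.title, b.name AS agent
FROM tickets a
LEFT JOIN agents b ON a.agent_id = b.id

Result:
title          | agent 
---------------+-------
Wrong timezone | Dana  
Race condition | Xander
Timeout error  | NULL  
Off by one     | Dana  
Null pointer   | George
Bad redirect   | Dana  


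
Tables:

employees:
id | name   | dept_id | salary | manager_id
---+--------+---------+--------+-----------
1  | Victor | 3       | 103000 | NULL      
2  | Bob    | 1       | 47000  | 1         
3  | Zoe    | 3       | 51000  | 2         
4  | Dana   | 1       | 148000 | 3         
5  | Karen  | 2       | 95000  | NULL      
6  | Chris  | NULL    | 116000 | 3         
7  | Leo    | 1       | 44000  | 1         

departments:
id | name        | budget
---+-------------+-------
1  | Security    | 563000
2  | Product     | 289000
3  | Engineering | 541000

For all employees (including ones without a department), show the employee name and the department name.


LEFT JOIN keeps every row from employees (the left table); where dept_id has no match in departments, the department columns become NULL. Walk through each employee:
  - employee 1 (Victor): dept_id=3 -> matches Engineering
  - employee 2 (Bob): dept_id=1 -> matches Security
  - employee 3 (Zoe): dept_id=3 -> matches Engineering
  - employee 4 (Dana): dept_id=1 -> matches Security
  - employee 5 (Karen): dept_id=2 -> matches Product
  - employee 6 (Chris): dept_id=NULL, no match -> kept with NULL
  - employee 7 (Leo): dept_id=1 -> matches Security
All 7 rows appear; 1 has NULL department.

SQL:
SELECT a.name, b.name AS department
FROM employees a
LEFT JOIN departments b ON a.dept_id = b.id

Result:
name   | department 
-------+------------
Victor | Engineering
Bob    | Security   
Zoe    | Engineering
Dana   | Security   
Karen  | Product    
Chris  | NULL       
Leo    | Security   


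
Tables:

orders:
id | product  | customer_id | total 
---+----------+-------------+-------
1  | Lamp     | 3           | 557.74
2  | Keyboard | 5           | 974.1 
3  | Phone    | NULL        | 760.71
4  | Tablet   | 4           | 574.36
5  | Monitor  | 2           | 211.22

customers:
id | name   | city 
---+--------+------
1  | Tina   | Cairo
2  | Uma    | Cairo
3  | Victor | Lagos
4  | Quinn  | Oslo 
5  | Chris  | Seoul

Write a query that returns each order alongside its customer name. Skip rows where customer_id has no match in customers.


INNER JOIN keeps only orders rows whose customer_id matches an id in customers. Walk through each order:
  - order 1 (Lamp): customer_id=3 -> matches Victor
  - order 2 (Keyboard): customer_id=5 -> matches Chris
  - order 3 (Phone): customer_id=NULL, no match -> dropped
  - order 4 (Tablet): customer_id=4 -> matches Quinn
  - order 5 (Monitor): customer_id=2 -> matches Uma
So 1 of 5 rows is dropped.

SQL:
SELECT a.product, b.name AS customer
FROM orders a
INNER JOIN customers b ON a.customer_id = b.id

Result:
product  | customer
---------+---------
Lamp     | Victor  
Keyboard | Chris   
Tablet   | Quinn   
Monitor  | Uma     


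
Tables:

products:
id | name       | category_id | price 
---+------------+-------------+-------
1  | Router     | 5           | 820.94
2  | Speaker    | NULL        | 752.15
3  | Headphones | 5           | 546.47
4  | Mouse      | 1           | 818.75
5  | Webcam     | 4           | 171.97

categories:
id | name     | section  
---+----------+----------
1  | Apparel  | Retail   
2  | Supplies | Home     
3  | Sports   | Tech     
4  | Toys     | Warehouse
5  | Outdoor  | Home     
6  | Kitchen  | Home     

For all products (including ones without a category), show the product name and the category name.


LEFT JOIN keeps every row from products (the left table); where category_id has no match in categories, the category columns become NULL. Walk through each product:
  - product 1 (Router): category_id=5 -> matches Outdoor
  - product 2 (Speaker): category_id=NULL, no match -> kept with NULL
  - product 3 (Headphones): category_id=5 -> matches Outdoor
  - product 4 (Mouse): category_id=1 -> matches Apparel
  - product 5 (Webcam): category_id=4 -> matches Toys
All 5 rows appear; 1 has NULL category.

SQL:
SELECT a.name, b.name AS category
FROM products a
LEFT JOIN categories b ON a.category_id = b.id

Result:
name       | category
-----------+---------
Router     | Outdoor 
Speaker    | NULL    
Headphones | Outdoor 
Mouse      | Apparel 
Webcam     | Toys    


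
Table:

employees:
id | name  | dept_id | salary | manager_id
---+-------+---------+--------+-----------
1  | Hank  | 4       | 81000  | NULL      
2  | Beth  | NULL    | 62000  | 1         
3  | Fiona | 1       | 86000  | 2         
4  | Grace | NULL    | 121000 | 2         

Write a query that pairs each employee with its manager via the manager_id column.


This is a self-join: employees is joined to a second copy of itself, matching each row's manager_id to another row's id. Use LEFT JOIN so rows with manager_id=NULL are kept.
  - employee 1 (Hank): manager_id=NULL -> NULL
  - employee 2 (Beth): manager_id=1 -> Hank
  - employee 3 (Fiona): manager_id=2 -> Beth
  - employee 4 (Grace): manager_id=2 -> Beth

SQL:
SELECT a.name AS item, b.name AS manager
FROM employees a
LEFT JOIN employees b ON a.manager_id = b.id

Result:
item  | manager
------+--------
Hank  | NULL   
Beth  | Hank   
Fiona | Beth   
Grace | Beth   


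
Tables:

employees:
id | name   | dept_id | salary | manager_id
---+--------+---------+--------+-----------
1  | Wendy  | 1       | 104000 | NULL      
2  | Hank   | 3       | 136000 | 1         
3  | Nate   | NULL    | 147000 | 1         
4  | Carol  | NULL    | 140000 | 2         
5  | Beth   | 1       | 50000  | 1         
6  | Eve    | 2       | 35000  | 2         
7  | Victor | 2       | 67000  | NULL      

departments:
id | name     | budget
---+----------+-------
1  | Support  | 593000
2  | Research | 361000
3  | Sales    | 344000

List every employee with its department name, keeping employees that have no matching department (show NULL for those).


LEFT JOIN keeps every row from employees (the left table); where dept_id has no match in departments, the department columns become NULL. Walk through each employee:
  - employee 1 (Wendy): dept_id=1 -> matches Support
  - employee 2 (Hank): dept_id=3 -> matches Sales
  - employee 3 (Nate): dept_id=NULL, no match -> kept with NULL
  - employee 4 (Carol): dept_id=NULL, no match -> kept with NULL
  - employee 5 (Beth): dept_id=1 -> matches Support
  - employee 6 (Eve): dept_id=2 -> matches Research
  - employee 7 (Victor): dept_id=2 -> matches Research
All 7 rows appear; 2 have NULL department.

SQL:
SELECT a.name, b.name AS department
FROM employees a
LEFT JOIN departments b ON a.dept_id = b.id

Result:
name   | department
-------+-----------
Wendy  | Support   
Hank   | Sales     
Nate   | NULL      
Carol  | NULL      
Beth   | Support   
Eve    | Research  
Victor | Research  


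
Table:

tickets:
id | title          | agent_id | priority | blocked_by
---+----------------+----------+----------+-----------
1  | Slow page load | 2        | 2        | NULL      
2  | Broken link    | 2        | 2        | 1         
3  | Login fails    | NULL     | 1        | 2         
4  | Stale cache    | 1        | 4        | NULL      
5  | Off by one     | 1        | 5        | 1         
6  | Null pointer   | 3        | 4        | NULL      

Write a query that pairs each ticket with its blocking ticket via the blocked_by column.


This is a self-join: tickets is joined to a second copy of itself, matching each row's blocked_by to another row's id. Use LEFT JOIN so rows with blocked_by=NULL are kept.
  - ticket 1 (Slow page load): blocked_by=NULL -> NULL
  - ticket 2 (Broken link): blocked_by=1 -> Slow page load
  - ticket 3 (Login fails): blocked_by=2 -> Broken link
  - ticket 4 (Stale cache): blocked_by=NULL -> NULL
  - ticket 5 (Off by one): blocked_by=1 -> Slow page load
  - ticket 6 (Null pointer): blocked_by=NULL -> NULL

SQL:
SELECT a.title AS item, b.title AS blocked_by
FROM tickets a
LEFT JOIN tickets b ON a.blocked_by = b.id

Result:
item           | blocked_by    
---------------+---------------
Slow page load | NULL          
Broken link    | Slow page load
Login fails    | Broken link   
Stale cache    | NULL          
Off by one     | Slow page load
Null pointer   | NULL          


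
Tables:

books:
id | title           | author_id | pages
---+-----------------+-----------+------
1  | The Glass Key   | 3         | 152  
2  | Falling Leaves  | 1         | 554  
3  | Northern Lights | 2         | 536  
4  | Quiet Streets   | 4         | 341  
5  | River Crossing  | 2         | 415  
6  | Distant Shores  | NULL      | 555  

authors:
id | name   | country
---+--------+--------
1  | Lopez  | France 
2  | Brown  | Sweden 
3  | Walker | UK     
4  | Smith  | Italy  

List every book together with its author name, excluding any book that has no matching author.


INNER JOIN keeps only books rows whose author_id matches an id in authors. Walk through each book:
  - book 1 (The Glass Key): author_id=3 -> matches Walker
  - book 2 (Falling Leaves): author_id=1 -> matches Lopez
  - book 3 (Northern Lights): author_id=2 -> matches Brown
  - book 4 (Quiet Streets): author_id=4 -> matches Smith
  - book 5 (River Crossing): author_id=2 -> matches Brown
  - book 6 (Distant Shores): author_id=NULL, no match -> dropped
So 1 of 6 rows is dropped.

SQL:
SELECT a.title, b.name AS author
FROM books a
INNER JOIN authors b ON a.author_id = b.id

Result:
title           | author
----------------+-------
The Glass Key   | Walker
Falling Leaves  | Lopez 
Northern Lights | Brown 
Quiet Streets   | Smith 
River Crossing  | Brown 


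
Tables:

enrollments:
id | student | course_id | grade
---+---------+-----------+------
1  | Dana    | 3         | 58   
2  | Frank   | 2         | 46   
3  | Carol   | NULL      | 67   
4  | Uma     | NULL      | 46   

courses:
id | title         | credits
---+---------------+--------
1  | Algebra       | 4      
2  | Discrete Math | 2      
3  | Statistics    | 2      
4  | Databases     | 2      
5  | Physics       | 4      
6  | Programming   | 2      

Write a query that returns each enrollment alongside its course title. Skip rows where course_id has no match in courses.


INNER JOIN keeps only enrollments rows whose course_id matches an id in courses. Walk through each enrollment:
  - enrollment 1 (Dana): course_id=3 -> matches Statistics
  - enrollment 2 (Frank): course_id=2 -> matches Discrete Math
  - enrollment 3 (Carol): course_id=NULL, no match -> dropped
  - enrollment 4 (Uma): course_id=NULL, no match -> dropped
So 2 of 4 rows are dropped.

SQL:
SELECT a.student, b.title AS course
FROM enrollments a
INNER JOIN courses b ON a.course_id = b.id

Result:
student | course       
--------+--------------
Dana    | Statistics   
Frank   | Discrete Math


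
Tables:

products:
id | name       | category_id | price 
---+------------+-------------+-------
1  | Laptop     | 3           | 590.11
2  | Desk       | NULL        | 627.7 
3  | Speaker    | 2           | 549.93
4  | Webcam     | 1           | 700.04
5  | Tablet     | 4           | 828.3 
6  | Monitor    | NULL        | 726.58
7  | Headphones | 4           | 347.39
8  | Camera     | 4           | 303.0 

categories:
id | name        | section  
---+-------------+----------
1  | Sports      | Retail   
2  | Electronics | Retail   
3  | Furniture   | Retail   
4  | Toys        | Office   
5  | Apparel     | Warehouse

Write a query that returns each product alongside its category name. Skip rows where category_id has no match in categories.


INNER JOIN keeps only products rows whose category_id matches an id in categories. Walk through each product:
  - product 1 (Laptop): category_id=3 -> matches Furniture
  - product 2 (Desk): category_id=NULL, no match -> dropped
  - product 3 (Speaker): category_id=2 -> matches Electronics
  - product 4 (Webcam): category_id=1 -> matches Sports
  - product 5 (Tablet): category_id=4 -> matches Toys
  - product 6 (Monitor): category_id=NULL, no match -> dropped
  - product 7 (Headphones): category_id=4 -> matches Toys
  - product 8 (Camera): category_id=4 -> matches Toys
So 2 of 8 rows are dropped.

SQL:
SELECT a.name, b.name AS category
FROM products a
INNER JOIN categories b ON a.category_id = b.id

Result:
name       | category   
-----------+------------
Laptop     | Furniture  
Speaker    | Electronics
Webcam     | Sports     
Tablet     | Toys       
Headphones | Toys       
Camera     | Toys       


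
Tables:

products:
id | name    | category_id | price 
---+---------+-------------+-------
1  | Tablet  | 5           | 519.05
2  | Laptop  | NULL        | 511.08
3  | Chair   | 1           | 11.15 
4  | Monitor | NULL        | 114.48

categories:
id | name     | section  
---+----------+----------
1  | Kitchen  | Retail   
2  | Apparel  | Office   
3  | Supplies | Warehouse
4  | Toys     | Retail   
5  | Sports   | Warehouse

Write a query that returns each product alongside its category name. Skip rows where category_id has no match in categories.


INNER JOIN keeps only products rows whose category_id matches an id in categories. Walk through each product:
  - product 1 (Tablet): category_id=5 -> matches Sports
  - product 2 (Laptop): category_id=NULL, no match -> dropped
  - product 3 (Chair): category_id=1 -> matches Kitchen
  - product 4 (Monitor): category_id=NULL, no match -> dropped
So 2 of 4 rows are dropped.

SQL:
SELECT a.name, b.name AS category
FROM products a
INNER JOIN categories b ON a.category_id = b.id

Result:
name   | category
-------+---------
Tablet | Sports  
Chair  | Kitchen 


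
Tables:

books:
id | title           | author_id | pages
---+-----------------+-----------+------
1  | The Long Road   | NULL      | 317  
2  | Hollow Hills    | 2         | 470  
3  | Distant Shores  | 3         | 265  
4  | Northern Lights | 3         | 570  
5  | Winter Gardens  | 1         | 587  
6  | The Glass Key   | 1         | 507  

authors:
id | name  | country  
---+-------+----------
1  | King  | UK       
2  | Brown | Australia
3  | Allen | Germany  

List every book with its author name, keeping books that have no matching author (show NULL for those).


LEFT JOIN keeps every row from books (the left table); where author_id has no match in authors, the author columns become NULL. Walk through each book:
  - book 1 (The Long Road): author_id=NULL, no match -> kept with NULL
  - book 2 (Hollow Hills): author_id=2 -> matches Brown
  - book 3 (Distant Shores): author_id=3 -> matches Allen
  - book 4 (Northern Lights): author_id=3 -> matches Allen
  - book 5 (Winter Gardens): author_id=1 -> matches King
  - book 6 (The Glass Key): author_id=1 -> matches King
All 6 rows appear; 1 has NULL author.

SQL:
SELECT a.title, b.name AS author
FROM books a
LEFT JOIN authors b ON a.author_id = b.id

Result:
title           | author
----------------+-------
The Long Road   | NULL  
Hollow Hills    | Brown 
Distant Shores  | Allen 
Northern Lights | Allen 
Winter Gardens  | King  
The Glass Key   | King  


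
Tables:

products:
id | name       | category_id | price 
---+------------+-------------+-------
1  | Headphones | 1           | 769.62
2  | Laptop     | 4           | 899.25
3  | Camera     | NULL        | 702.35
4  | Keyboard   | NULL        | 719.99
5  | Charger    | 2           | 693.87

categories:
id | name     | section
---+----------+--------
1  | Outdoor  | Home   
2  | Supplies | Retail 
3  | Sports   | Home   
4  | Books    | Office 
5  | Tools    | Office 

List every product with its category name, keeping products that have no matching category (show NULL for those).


LEFT JOIN keeps every row from products (the left table); where category_id has no match in categories, the category columns become NULL. Walk through each product:
  - product 1 (Headphones): category_id=1 -> matches Outdoor
  - product 2 (Laptop): category_id=4 -> matches Books
  - product 3 (Camera): category_id=NULL, no match -> kept with NULL
  - product 4 (Keyboard): category_id=NULL, no match -> kept with NULL
  - product 5 (Charger): category_id=2 -> matches Supplies
All 5 rows appear; 2 have NULL category.

SQL:
SELECT a.name, b.name AS category
FROM products a
LEFT JOIN categories b ON a.category_id = b.id

Result:
name       | category
-----------+---------
Headphones | Outdoor 
Laptop     | Books   
Camera     | NULL    
Keyboard   | NULL    
Charger    | Supplies


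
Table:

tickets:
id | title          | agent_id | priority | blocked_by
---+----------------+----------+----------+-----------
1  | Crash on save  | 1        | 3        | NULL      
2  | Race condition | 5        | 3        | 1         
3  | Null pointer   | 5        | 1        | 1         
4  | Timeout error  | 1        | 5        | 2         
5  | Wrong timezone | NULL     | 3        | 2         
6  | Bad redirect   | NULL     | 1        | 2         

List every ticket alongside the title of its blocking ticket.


This is a self-join: tickets is joined to a second copy of itself, matching each row's blocked_by to another row's id. Use LEFT JOIN so rows with blocked_by=NULL are kept.
  - ticket 1 (Crash on save): blocked_by=NULL -> NULL
  - ticket 2 (Race condition): blocked_by=1 -> Crash on save
  - ticket 3 (Null pointer): blocked_by=1 -> Crash on save
  - ticket 4 (Timeout error): blocked_by=2 -> Race condition
  - ticket 5 (Wrong timezone): blocked_by=2 -> Race condition
  - ticket 6 (Bad redirect): blocked_by=2 -> Race condition

SQL:
SELECT a.title AS item, b.title AS blocked_by
FROM tickets a
LEFT JOIN tickets b ON a.blocked_by = b.id

Result:
item           | blocked_by    
---------------+---------------
Crash on save  | NULL          
Race condition | Crash on save 
Null pointer   | Crash on save 
Timeout error  | Race condition
Wrong timezone | Race condition
Bad redirect   | Race condition


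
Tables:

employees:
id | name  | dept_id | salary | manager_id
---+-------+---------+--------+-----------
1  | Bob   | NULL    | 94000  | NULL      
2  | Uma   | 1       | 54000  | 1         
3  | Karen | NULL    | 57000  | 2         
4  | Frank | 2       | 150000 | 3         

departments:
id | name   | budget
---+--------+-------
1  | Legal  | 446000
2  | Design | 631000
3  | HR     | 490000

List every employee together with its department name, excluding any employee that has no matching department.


INNER JOIN keeps only employees rows whose dept_id matches an id in departments. Walk through each employee:
  - employee 1 (Bob): dept_id=NULL, no match -> dropped
  - employee 2 (Uma): dept_id=1 -> matches Legal
  - employee 3 (Karen): dept_id=NULL, no match -> dropped
  - employee 4 (Frank): dept_id=2 -> matches Design
So 2 of 4 rows are dropped.

SQL:
SELECT a.name, b.name AS department
FROM employees a
INNER JOIN departments b ON a.dept_id = b.id

Result:
name  | department
------+-----------
Uma   | Legal     
Frank | Design    


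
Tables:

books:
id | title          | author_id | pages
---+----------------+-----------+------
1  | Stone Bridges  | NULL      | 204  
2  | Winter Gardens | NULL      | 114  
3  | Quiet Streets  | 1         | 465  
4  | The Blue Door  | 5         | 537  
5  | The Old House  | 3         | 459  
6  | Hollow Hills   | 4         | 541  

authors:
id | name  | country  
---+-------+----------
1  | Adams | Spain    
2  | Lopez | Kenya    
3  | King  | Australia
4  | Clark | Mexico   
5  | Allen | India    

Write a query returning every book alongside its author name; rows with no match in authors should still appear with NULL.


LEFT JOIN keeps every row from books (the left table); where author_id has no match in authors, the author columns become NULL. Walk through each book:
  - book 1 (Stone Bridges): author_id=NULL, no match -> kept with NULL
  - book 2 (Winter Gardens): author_id=NULL, no match -> kept with NULL
  - book 3 (Quiet Streets): author_id=1 -> matches Adams
  - book 4 (The Blue Door): author_id=5 -> matches Allen
  - book 5 (The Old House): author_id=3 -> matches King
  - book 6 (Hollow Hills): author_id=4 -> matches Clark
All 6 rows appear; 2 have NULL author.

SQL:
SELECT a.title, b.name AS author
FROM books a
LEFT JOIN authors b ON a.author_id = b.id

Result:
title          | author
---------------+-------
Stone Bridges  | NULL  
Winter Gardens | NULL  
Quiet Streets  | Adams 
The Blue Door  | Allen 
The Old House  | King  
Hollow Hills   | Clark 


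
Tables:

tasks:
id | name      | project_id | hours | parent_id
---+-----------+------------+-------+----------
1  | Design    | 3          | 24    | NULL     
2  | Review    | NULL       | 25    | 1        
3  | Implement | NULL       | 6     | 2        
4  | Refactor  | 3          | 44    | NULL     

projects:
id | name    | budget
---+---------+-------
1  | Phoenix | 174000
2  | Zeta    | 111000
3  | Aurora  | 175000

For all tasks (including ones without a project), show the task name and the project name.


LEFT JOIN keeps every row from tasks (the left table); where project_id has no match in projects, the project columns become NULL. Walk through each task:
  - task 1 (Design): project_id=3 -> matches Aurora
  - task 2 (Review): project_id=NULL, no match -> kept with NULL
  - task 3 (Implement): project_id=NULL, no match -> kept with NULL
  - task 4 (Refactor): project_id=3 -> matches Aurora
All 4 rows appear; 2 have NULL project.

SQL:
SELECT a.name, b.name AS project
FROM tasks a
LEFT JOIN projects b ON a.project_id = b.id

Result:
name      | project
----------+--------
Design    | Aurora 
Review    | NULL   
Implement | NULL   
Refactor  | Aurora 


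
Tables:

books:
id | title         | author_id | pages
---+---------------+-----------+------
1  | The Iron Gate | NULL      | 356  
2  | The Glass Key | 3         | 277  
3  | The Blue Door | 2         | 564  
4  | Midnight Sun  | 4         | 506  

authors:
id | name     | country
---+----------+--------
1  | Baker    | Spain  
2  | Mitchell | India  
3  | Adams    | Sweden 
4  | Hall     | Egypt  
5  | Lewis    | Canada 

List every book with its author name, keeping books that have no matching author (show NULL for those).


LEFT JOIN keeps every row from books (the left table); where author_id has no match in authors, the author columns become NULL. Walk through each book:
  - book 1 (The Iron Gate): author_id=NULL, no match -> kept with NULL
  - book 2 (The Glass Key): author_id=3 -> matches Adams
  - book 3 (The Blue Door): author_id=2 -> matches Mitchell
  - book 4 (Midnight Sun): author_id=4 -> matches Hall
All 4 rows appear; 1 has NULL author.

SQL:
SELECT a.title, b.name AS author
FROM books a
LEFT JOIN authors b ON a.author_id = b.id

Result:
title         | author  
--------------+---------
The Iron Gate | NULL    
The Glass Key | Adams   
The Blue Door | Mitchell
Midnight Sun  | Hall    


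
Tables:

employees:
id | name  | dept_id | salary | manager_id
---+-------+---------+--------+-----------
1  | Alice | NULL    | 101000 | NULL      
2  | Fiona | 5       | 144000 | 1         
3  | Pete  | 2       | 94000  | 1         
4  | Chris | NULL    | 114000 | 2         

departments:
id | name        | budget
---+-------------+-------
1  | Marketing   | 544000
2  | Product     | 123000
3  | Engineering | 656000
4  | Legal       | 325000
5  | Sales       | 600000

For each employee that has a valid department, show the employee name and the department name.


INNER JOIN keeps only employees rows whose dept_id matches an id in departments. Walk through each employee:
  - employee 1 (Alice): dept_id=NULL, no match -> dropped
  - employee 2 (Fiona): dept_id=5 -> matches Sales
  - employee 3 (Pete): dept_id=2 -> matches Product
  - employee 4 (Chris): dept_id=NULL, no match -> dropped
So 2 of 4 rows are dropped.

SQL:
SELECT a.name, b.name AS department
FROM employees a
INNER JOIN departments b ON a.dept_id = b.id

Result:
name  | department
------+-----------
Fiona | Sales     
Pete  | Product   


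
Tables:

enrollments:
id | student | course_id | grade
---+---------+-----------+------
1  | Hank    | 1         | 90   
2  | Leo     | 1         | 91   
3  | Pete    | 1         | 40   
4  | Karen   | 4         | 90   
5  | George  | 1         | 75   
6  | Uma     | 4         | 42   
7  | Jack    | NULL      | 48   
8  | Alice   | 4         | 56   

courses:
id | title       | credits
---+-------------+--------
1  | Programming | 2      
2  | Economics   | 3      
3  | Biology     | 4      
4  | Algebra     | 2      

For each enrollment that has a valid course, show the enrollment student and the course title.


INNER JOIN keeps only enrollments rows whose course_id matches an id in courses. Walk through each enrollment:
  - enrollment 1 (Hank): course_id=1 -> matches Programming
  - enrollment 2 (Leo): course_id=1 -> matches Programming
  - enrollment 3 (Pete): course_id=1 -> matches Programming
  - enrollment 4 (Karen): course_id=4 -> matches Algebra
  - enrollment 5 (George): course_id=1 -> matches Programming
  - enrollment 6 (Uma): course_id=4 -> matches Algebra
  - enrollment 7 (Jack): course_id=NULL, no match -> dropped
  - enrollment 8 (Alice): course_id=4 -> matches Algebra
So 1 of 8 rows is dropped.

SQL:
SELECT a.student, b.title AS course
FROM enrollments a
INNER JOIN courses b ON a.course_id = b.id

Result:
student | course     
--------+------------
Hank    | Programming
Leo     | Programming
Pete    | Programming
Karen   | Algebra    
George  | Programming
Uma     | Algebra    
Alice   | Algebra    


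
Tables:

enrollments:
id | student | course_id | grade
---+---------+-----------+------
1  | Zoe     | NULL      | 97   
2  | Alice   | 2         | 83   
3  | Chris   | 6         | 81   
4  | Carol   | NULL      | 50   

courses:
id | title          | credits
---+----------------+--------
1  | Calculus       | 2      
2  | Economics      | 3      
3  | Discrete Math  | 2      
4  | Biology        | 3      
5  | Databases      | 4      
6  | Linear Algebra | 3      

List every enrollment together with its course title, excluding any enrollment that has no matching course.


INNER JOIN keeps only enrollments rows whose course_id matches an id in courses. Walk through each enrollment:
  - enrollment 1 (Zoe): course_id=NULL, no match -> dropped
  - enrollment 2 (Alice): course_id=2 -> matches Economics
  - enrollment 3 (Chris): course_id=6 -> matches Linear Algebra
  - enrollment 4 (Carol): course_id=NULL, no match -> dropped
So 2 of 4 rows are dropped.

SQL:
SELECT a.student, b.title AS course
FROM enrollments a
INNER JOIN courses b ON a.course_id = b.id

Result:
student | course        
--------+---------------
Alice   | Economics     
Chris   | Linear Algebra


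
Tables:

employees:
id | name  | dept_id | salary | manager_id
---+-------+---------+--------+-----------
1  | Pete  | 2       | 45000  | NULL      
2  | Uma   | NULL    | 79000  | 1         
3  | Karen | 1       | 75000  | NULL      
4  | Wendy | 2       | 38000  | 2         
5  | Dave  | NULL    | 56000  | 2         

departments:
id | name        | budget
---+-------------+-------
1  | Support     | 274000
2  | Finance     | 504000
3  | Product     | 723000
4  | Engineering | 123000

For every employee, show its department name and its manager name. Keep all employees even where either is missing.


Two LEFT JOINs from the same base table employees: one to departments via dept_id, one to employees itself via manager_id. Both are LEFT so every employee is preserved.
Match against departments:
  - employee 1 (Pete): dept_id=2 -> matches Finance
  - employee 2 (Uma): dept_id=NULL, no match -> kept with NULL
  - employee 3 (Karen): dept_id=1 -> matches Support
  - employee 4 (Wendy): dept_id=2 -> matches Finance
  - employee 5 (Dave): dept_id=NULL, no match -> kept with NULL
Match against employees (self):
  - employee 1 (Pete): manager_id=NULL -> NULL
  - employee 2 (Uma): manager_id=1 -> Pete
  - employee 3 (Karen): manager_id=NULL -> NULL
  - employee 4 (Wendy): manager_id=2 -> Uma
  - employee 5 (Dave): manager_id=2 -> Uma

SQL:
SELECT a.name, b.name AS department, c.name AS manager
FROM employees a
LEFT JOIN departments b ON a.dept_id = b.id
LEFT JOIN employees c ON a.manager_id = c.id

Result:
name  | department | manager
------+------------+--------
Pete  | Finance    | NULL   
Uma   | NULL       | Pete   
Karen | Support    | NULL   
Wendy | Finance    | Uma    
Dave  | NULL       | Uma    


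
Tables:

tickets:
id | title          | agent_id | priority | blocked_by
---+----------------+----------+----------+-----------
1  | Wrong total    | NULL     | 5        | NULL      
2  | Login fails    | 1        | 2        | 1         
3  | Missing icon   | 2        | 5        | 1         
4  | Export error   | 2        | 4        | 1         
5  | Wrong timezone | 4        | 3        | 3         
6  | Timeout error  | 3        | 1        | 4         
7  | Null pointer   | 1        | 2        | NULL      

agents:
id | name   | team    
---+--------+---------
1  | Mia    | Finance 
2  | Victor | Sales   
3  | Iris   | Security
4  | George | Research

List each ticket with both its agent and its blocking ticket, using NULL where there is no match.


Two LEFT JOINs from the same base table tickets: one to agents via agent_id, one to tickets itself via blocked_by. Both are LEFT so every ticket is preserved.
Match against agents:
  - ticket 1 (Wrong total): agent_id=NULL, no match -> kept with NULL
  - ticket 2 (Login fails): agent_id=1 -> matches Mia
  - ticket 3 (Missing icon): agent_id=2 -> matches Victor
  - ticket 4 (Export error): agent_id=2 -> matches Victor
  - ticket 5 (Wrong timezone): agent_id=4 -> matches George
  - ticket 6 (Timeout error): agent_id=3 -> matches Iris
  - ticket 7 (Null pointer): agent_id=1 -> matches Mia
Match against tickets (self):
  - ticket 1 (Wrong total): blocked_by=NULL -> NULL
  - ticket 2 (Login fails): blocked_by=1 -> Wrong total
  - ticket 3 (Missing icon): blocked_by=1 -> Wrong total
  - ticket 4 (Export error): blocked_by=1 -> Wrong total
  - ticket 5 (Wrong timezone): blocked_by=3 -> Missing icon
  - ticket 6 (Timeout error): blocked_by=4 -> Export error
  - ticket 7 (Null pointer): blocked_by=NULL -> NULL

SQL:
SELECT a.title, b.name AS agent, c.title AS blocked_by
FROM tickets a
LEFT JOIN agents b ON a.agent_id = b.id
LEFT JOIN tickets c ON a.blocked_by = c.id

Result:
title          | agent  | blocked_by  
---------------+--------+-------------
Wrong total    | NULL   | NULL        
Login fails    | Mia    | Wrong total 
Missing icon   | Victor | Wrong total 
Export error   | Victor | Wrong total 
Wrong timezone | George | Missing icon
Timeout error  | Iris   | Export error
Null pointer   | Mia    | NULL        


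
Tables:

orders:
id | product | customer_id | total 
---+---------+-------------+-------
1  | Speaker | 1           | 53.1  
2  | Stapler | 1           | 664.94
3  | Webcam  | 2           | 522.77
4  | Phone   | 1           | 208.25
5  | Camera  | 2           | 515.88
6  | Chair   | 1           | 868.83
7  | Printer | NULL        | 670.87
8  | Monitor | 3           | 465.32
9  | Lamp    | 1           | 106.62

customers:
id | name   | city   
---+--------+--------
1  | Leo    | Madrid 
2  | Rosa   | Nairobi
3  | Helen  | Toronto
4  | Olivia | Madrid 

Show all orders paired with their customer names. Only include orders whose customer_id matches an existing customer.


INNER JOIN keeps only orders rows whose customer_id matches an id in customers. Walk through each order:
  - order 1 (Speaker): customer_id=1 -> matches Leo
  - order 2 (Stapler): customer_id=1 -> matches Leo
  - order 3 (Webcam): customer_id=2 -> matches Rosa
  - order 4 (Phone): customer_id=1 -> matches Leo
  - order 5 (Camera): customer_id=2 -> matches Rosa
  - order 6 (Chair): customer_id=1 -> matches Leo
  - order 7 (Printer): customer_id=NULL, no match -> dropped
  - order 8 (Monitor): customer_id=3 -> matches Helen
  - order 9 (Lamp): customer_id=1 -> matches Leo
So 1 of 9 rows is dropped.

SQL:
SELECT a.product, b.name AS customer
FROM orders a
INNER JOIN customers b ON a.customer_id = b.id

Result:
product | customer
--------+---------
Speaker | Leo     
Stapler | Leo     
Webcam  | Rosa    
Phone   | Leo     
Camera  | Rosa    
Chair   | Leo     
Monitor | Helen   
Lamp    | Leo     


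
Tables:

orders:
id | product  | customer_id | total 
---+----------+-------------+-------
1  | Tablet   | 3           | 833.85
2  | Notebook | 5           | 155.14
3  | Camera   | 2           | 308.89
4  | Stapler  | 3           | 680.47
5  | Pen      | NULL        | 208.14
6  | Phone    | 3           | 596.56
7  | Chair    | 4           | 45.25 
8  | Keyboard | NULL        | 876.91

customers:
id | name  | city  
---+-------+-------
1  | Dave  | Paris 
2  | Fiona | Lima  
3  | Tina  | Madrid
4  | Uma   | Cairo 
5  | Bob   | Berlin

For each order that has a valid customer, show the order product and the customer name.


INNER JOIN keeps only orders rows whose customer_id matches an id in customers. Walk through each order:
  - order 1 (Tablet): customer_id=3 -> matches Tina
  - order 2 (Notebook): customer_id=5 -> matches Bob
  - order 3 (Camera): customer_id=2 -> matches Fiona
  - order 4 (Stapler): customer_id=3 -> matches Tina
  - order 5 (Pen): customer_id=NULL, no match -> dropped
  - order 6 (Phone): customer_id=3 -> matches Tina
  - order 7 (Chair): customer_id=4 -> matches Uma
  - order 8 (Keyboard): customer_id=NULL, no match -> dropped
So 2 of 8 rows are dropped.

SQL:
SELECT a.product, b.name AS customer
FROM orders a
INNER JOIN customers b ON a.customer_id = b.id

Result:
product  | customer
---------+---------
Tablet   | Tina    
Notebook | Bob     
Camera   | Fiona   
Stapler  | Tina    
Phone    | Tina    
Chair    | Uma     


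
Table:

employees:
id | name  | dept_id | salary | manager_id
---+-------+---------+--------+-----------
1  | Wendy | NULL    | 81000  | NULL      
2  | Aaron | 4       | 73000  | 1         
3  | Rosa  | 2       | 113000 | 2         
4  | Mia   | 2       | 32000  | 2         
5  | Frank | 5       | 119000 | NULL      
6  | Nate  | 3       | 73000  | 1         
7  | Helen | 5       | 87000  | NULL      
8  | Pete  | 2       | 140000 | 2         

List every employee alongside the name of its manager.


This is a self-join: employees is joined to a second copy of itself, matching each row's manager_id to another row's id. Use LEFT JOIN so rows with manager_id=NULL are kept.
  - employee 1 (Wendy): manager_id=NULL -> NULL
  - employee 2 (Aaron): manager_id=1 -> Wendy
  - employee 3 (Rosa): manager_id=2 -> Aaron
  - employee 4 (Mia): manager_id=2 -> Aaron
  - employee 5 (Frank): manager_id=NULL -> NULL
  - employee 6 (Nate): manager_id=1 -> Wendy
  - employee 7 (Helen): manager_id=NULL -> NULL
  - employee 8 (Pete): manager_id=2 -> Aaron

SQL:
SELECT a.name AS item, b.name AS manager
FROM employees a
LEFT JOIN employees b ON a.manager_id = b.id

Result:
item  | manager
------+--------
Wendy | NULL   
Aaron | Wendy  
Rosa  | Aaron  
Mia   | Aaron  
Frank | NULL   
Nate  | Wendy  
Helen | NULL   
Pete  | Aaron  


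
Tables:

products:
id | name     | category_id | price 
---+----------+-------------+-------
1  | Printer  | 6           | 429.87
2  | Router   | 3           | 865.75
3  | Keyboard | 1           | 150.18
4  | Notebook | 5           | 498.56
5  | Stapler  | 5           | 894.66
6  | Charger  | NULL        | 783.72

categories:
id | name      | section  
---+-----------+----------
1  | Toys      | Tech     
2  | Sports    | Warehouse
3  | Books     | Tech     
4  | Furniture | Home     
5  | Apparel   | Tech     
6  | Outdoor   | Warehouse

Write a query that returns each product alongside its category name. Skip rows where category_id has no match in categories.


INNER JOIN keeps only products rows whose category_id matches an id in categories. Walk through each product:
  - product 1 (Printer): category_id=6 -> matches Outdoor
  - product 2 (Router): category_id=3 -> matches Books
  - product 3 (Keyboard): category_id=1 -> matches Toys
  - product 4 (Notebook): category_id=5 -> matches Apparel
  - product 5 (Stapler): category_id=5 -> matches Apparel
  - product 6 (Charger): category_id=NULL, no match -> dropped
So 1 of 6 rows is dropped.

SQL:
SELECT a.name, b.name AS category
FROM products a
INNER JOIN categories b ON a.category_id = b.id

Result:
name     | category
---------+---------
Printer  | Outdoor 
Router   | Books   
Keyboard | Toys    
Notebook | Apparel 
Stapler  | Apparel 


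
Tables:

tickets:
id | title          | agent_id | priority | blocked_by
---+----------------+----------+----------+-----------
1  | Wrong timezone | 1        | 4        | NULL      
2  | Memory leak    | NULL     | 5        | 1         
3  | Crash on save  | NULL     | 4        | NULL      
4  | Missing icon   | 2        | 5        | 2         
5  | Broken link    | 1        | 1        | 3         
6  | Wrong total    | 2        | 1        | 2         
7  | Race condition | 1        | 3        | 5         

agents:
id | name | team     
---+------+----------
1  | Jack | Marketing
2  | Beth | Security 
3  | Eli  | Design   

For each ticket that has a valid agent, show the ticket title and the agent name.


INNER JOIN keeps only tickets rows whose agent_id matches an id in agents. Walk through each ticket:
  - ticket 1 (Wrong timezone): agent_id=1 -> matches Jack
  - ticket 2 (Memory leak): agent_id=NULL, no match -> dropped
  - ticket 3 (Crash on save): agent_id=NULL, no match -> dropped
  - ticket 4 (Missing icon): agent_id=2 -> matches Beth
  - ticket 5 (Broken link): agent_id=1 -> matches Jack
  - ticket 6 (Wrong total): agent_id=2 -> matches Beth
  - ticket 7 (Race condition): agent_id=1 -> matches Jack
So 2 of 7 rows are dropped.

SQL:
SELECT a.title, b.name AS agent
FROM tickets a
INNER JOIN agents b ON a.agent_id = b.id

Result:
title          | agent
---------------+------
Wrong timezone | Jack 
Missing icon   | Beth 
Broken link    | Jack 
Wrong total    | Beth 
Race condition | Jack 


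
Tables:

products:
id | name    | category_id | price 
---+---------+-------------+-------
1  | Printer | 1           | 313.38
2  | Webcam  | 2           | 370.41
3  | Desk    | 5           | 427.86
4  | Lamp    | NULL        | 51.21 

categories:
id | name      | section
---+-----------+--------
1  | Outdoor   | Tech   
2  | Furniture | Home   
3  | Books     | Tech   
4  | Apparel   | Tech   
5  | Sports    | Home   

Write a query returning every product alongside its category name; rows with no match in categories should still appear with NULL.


LEFT JOIN keeps every row from products (the left table); where category_id has no match in categories, the category columns become NULL. Walk through each product:
  - product 1 (Printer): category_id=1 -> matches Outdoor
  - product 2 (Webcam): category_id=2 -> matches Furniture
  - product 3 (Desk): category_id=5 -> matches Sports
  - product 4 (Lamp): category_id=NULL, no match -> kept with NULL
All 4 rows appear; 1 has NULL category.

SQL:
SELECT a.name, b.name AS category
FROM products a
LEFT JOIN categories b ON a.category_id = b.id

Result:
name    | category 
--------+----------
Printer | Outdoor  
Webcam  | Furniture
Desk    | Sports   
Lamp    | NULL     
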